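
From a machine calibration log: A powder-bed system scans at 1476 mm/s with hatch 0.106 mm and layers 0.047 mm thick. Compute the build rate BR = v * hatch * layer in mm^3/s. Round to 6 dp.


Rate = 1476 * 0.106 * 0.047 = 7.353432 mm^3/s


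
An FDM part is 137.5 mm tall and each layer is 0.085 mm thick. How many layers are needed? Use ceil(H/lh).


Layers = ceil(137.5/0.085) = 1618


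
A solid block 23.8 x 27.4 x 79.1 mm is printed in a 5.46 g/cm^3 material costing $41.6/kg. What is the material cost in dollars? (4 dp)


V = 23.8 * 27.4 * 79.1 = 51582.692 mm^3 = 51.582692 cm^3
Mass = 51.582692 * 5.46 / 1000 = 0.2816415 kg
Cost = 0.2816415 * 41.6 = 11.7163 $


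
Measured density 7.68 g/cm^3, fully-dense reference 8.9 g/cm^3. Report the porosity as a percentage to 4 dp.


Porosity = (1-7.68/8.9)*100 = 13.7079 %


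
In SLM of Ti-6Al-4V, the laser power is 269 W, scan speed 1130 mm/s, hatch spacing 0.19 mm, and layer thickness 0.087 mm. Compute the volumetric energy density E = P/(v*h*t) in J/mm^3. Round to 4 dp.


E = 269 / (1130*0.19*0.087) = 14.4013 J/mm^3


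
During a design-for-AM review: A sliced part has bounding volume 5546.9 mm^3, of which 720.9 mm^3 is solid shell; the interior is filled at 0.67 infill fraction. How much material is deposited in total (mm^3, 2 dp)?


V_infill = (5546.9 - 720.9) * 0.67 = 3233.42
V_total = 720.9 + 3233.42 = 3954.32 mm^3


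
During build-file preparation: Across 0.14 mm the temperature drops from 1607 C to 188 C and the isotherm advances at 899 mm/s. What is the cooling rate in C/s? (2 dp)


G = (1607-188)/0.14 = 10135.71428571 C/mm
CR = 10135.71428571 * 899 = 9112007.14 C/s


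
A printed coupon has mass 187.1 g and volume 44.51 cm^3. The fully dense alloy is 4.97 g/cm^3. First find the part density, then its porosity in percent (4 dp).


rho_part = 187.1 / 44.51 = 4.20354976 g/cm^3
Porosity = (1 - 4.20354976/4.97)*100 = 15.4215 %


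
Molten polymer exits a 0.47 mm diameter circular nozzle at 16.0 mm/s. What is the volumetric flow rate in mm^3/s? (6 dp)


A = pi*(0.47/2)^2 = 0.17349445 mm^2
Q = 0.17349445 * 16.0 = 2.775911 mm^3/s


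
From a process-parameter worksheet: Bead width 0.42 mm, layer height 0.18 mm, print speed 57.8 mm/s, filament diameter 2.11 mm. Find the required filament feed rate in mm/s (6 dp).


Q = 0.42 * 0.18 * 57.8 = 4.36968 mm^3/s
A_fil = pi*(2.11/2)^2 = 3.49667116 mm^2
v_feed = 4.36968 / 3.49667116 = 1.249669 mm/s


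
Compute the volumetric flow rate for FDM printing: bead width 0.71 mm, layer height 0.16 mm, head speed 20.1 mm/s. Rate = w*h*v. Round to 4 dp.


Rate = 0.71 * 0.16 * 20.1 = 2.2834 mm^3/s


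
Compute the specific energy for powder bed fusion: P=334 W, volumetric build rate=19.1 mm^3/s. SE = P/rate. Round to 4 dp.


SE = 334 / 19.1 = 17.4869 J/mm^3


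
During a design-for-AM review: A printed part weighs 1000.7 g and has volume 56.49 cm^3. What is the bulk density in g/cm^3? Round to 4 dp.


rho = 1000.7 / 56.49 = 17.7146 g/cm^3


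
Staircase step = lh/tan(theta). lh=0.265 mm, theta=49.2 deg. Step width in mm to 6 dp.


step = 0.265 / tan(49.2) = 0.228742 mm


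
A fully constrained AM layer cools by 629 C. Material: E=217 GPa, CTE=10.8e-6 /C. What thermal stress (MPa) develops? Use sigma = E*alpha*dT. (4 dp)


sigma = 217*1000 * 10.8e-6 * 629 = 1474.1244 MPa


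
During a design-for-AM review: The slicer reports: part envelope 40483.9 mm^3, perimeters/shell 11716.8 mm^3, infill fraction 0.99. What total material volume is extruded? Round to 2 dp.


V_infill = (40483.9 - 11716.8) * 0.99 = 28479.43
V_total = 11716.8 + 28479.43 = 40196.23 mm^3


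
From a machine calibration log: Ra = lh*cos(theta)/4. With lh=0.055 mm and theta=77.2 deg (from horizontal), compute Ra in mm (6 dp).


Ra = 0.055 * cos(77.2) / 4 = 0.003046 mm


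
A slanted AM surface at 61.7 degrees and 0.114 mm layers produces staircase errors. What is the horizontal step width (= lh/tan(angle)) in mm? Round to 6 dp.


step = 0.114 / tan(61.7) = 0.061383 mm


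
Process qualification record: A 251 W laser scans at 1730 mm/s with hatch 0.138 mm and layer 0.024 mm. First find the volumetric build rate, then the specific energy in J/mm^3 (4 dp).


Build rate = 1730 * 0.138 * 0.024 = 5.72976 mm^3/s
SE = 251 / 5.72976 = 43.8064 J/mm^3


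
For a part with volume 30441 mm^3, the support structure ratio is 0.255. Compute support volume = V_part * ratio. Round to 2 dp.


V_support = 30441 * 0.255 = 7762.46 mm^3


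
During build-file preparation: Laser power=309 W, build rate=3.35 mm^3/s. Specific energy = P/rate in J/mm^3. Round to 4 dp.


SE = 309 / 3.35 = 92.2388 J/mm^3


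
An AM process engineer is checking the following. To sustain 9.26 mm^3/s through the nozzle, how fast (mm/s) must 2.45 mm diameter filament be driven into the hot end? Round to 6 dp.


A = pi*(2.45/2)^2 = 4.714352
v = 9.26 / 4.714352 = 1.964215 mm/s


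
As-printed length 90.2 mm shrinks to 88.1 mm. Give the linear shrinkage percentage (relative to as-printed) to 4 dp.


Shrinkage = ((90.2-88.1)/90.2)*100 = 2.3282 %


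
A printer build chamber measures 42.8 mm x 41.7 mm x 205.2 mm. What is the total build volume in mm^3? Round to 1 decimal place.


V = 42.8 * 41.7 * 205.2 = 366232.8 mm^3


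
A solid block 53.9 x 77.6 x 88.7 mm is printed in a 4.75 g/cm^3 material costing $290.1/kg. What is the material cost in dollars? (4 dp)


V = 53.9 * 77.6 * 88.7 = 371000.168 mm^3 = 371.000168 cm^3
Mass = 371.000168 * 4.75 / 1000 = 1.7622508 kg
Cost = 1.7622508 * 290.1 = 511.229 $


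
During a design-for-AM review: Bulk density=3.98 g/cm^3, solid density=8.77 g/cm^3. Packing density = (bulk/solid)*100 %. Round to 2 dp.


Packing = (3.98/8.77)*100 = 45.38 %


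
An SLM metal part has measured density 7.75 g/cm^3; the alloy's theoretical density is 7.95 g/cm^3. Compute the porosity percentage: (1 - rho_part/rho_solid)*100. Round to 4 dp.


Porosity = (1-7.75/7.95)*100 = 2.5157 %


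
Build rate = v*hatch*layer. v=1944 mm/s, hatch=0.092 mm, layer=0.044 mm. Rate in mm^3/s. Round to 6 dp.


Rate = 1944 * 0.092 * 0.044 = 7.869312 mm^3/s


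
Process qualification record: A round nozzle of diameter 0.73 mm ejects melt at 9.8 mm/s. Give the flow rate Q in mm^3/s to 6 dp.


A = pi*(0.73/2)^2 = 0.41853868 mm^2
Q = 0.41853868 * 9.8 = 4.101679 mm^3/s


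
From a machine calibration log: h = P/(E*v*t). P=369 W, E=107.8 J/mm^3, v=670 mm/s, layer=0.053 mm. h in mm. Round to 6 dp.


h = 369 / (107.8*670*0.053) = 0.096396 mm


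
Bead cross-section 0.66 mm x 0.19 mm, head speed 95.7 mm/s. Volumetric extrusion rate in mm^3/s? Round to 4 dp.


Rate = 0.66 * 0.19 * 95.7 = 12.0008 mm^3/s


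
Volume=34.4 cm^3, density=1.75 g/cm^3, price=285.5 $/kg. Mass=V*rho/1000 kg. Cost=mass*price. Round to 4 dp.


Mass = 34.4*1.75/1000 = 0.0602 kg
Cost = 0.0602 * 285.5 = 17.1871 $


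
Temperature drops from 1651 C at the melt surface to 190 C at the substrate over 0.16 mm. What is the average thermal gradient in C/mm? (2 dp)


G = (1651-190)/0.16 = 9131.25 C/mm


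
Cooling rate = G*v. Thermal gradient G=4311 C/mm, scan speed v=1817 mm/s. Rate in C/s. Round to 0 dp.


CR = 4311 * 1817 = 7833087 C/s


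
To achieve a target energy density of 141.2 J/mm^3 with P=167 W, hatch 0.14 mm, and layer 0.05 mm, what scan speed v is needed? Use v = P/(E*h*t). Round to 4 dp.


v = 167 / (141.2*0.14*0.05) = 168.9599 mm/s


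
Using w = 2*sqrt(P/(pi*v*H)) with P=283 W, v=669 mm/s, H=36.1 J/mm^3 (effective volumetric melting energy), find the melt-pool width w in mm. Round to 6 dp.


w = 2*sqrt(283/(pi*669*36.1)) = 0.122147 mm


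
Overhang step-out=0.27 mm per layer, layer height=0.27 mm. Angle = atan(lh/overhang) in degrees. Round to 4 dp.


angle = atan(0.27/0.27) = 45.0 degrees


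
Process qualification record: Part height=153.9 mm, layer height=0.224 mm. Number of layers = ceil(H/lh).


Layers = ceil(153.9/0.224) = 688


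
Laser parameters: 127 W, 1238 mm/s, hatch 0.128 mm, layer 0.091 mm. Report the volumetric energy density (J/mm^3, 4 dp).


E = 127 / (1238*0.128*0.091) = 8.8071 J/mm^3


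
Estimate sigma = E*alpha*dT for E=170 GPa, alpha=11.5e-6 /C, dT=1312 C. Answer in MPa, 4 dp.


sigma = 170*1000 * 11.5e-6 * 1312 = 2564.96 MPa


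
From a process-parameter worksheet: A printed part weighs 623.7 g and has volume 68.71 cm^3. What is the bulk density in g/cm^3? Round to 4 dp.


rho = 623.7 / 68.71 = 9.0773 g/cm^3


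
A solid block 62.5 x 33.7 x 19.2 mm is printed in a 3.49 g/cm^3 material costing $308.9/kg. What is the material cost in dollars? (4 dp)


V = 62.5 * 33.7 * 19.2 = 40440.0 mm^3 = 40.44 cm^3
Mass = 40.44 * 3.49 / 1000 = 0.1411356 kg
Cost = 0.1411356 * 308.9 = 43.5968 $


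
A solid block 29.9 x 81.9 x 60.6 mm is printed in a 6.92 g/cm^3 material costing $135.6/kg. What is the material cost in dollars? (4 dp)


V = 29.9 * 81.9 * 60.6 = 148397.886 mm^3 = 148.397886 cm^3
Mass = 148.397886 * 6.92 / 1000 = 1.02691337 kg
Cost = 1.02691337 * 135.6 = 139.2495 $


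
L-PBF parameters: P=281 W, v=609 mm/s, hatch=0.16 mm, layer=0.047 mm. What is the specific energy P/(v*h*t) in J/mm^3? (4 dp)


Build rate = 609 * 0.16 * 0.047 = 4.57968 mm^3/s
SE = 281 / 4.57968 = 61.358 J/mm^3


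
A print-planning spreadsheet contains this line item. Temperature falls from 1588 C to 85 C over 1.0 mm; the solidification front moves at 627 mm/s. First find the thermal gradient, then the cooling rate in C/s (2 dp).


G = (1588-85)/1.0 = 1503.0 C/mm
CR = 1503.0 * 627 = 942381.0 C/s


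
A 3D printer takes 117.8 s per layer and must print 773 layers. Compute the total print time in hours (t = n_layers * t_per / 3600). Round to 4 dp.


t = 773 * 117.8 / 3600 = 25.2943 hrs


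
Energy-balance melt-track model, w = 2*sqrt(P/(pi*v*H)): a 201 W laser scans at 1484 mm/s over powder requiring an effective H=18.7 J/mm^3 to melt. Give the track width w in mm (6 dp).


w = 2*sqrt(201/(pi*1484*18.7)) = 0.096032 mm


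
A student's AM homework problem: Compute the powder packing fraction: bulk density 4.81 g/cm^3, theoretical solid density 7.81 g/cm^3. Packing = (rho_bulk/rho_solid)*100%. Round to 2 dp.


Packing = (4.81/7.81)*100 = 61.59 %


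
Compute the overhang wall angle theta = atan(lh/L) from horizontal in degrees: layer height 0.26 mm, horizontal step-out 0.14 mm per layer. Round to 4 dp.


angle = atan(0.26/0.14) = 61.6992 degrees


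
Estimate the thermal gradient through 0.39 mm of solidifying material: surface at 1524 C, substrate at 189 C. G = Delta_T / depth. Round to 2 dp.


G = (1524-189)/0.39 = 3423.08 C/mm


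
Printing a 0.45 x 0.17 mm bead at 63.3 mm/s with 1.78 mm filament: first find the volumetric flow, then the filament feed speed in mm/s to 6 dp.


Q = 0.45 * 0.17 * 63.3 = 4.84245 mm^3/s
A_fil = pi*(1.78/2)^2 = 2.48845554 mm^2
v_feed = 4.84245 / 2.48845554 = 1.945966 mm/s


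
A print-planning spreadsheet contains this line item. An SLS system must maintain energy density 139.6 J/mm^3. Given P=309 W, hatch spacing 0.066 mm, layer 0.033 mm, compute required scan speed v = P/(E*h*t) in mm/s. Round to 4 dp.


v = 309 / (139.6*0.066*0.033) = 1016.2842 mm/s


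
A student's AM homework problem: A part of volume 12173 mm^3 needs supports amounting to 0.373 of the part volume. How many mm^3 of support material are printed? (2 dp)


V_support = 12173 * 0.373 = 4540.53 mm^3


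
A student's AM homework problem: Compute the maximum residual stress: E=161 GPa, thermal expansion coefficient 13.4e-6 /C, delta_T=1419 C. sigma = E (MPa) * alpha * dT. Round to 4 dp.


sigma = 161*1000 * 13.4e-6 * 1419 = 3061.3506 MPa


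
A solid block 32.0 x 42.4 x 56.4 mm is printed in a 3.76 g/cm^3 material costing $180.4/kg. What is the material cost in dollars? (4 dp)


V = 32.0 * 42.4 * 56.4 = 76523.52 mm^3 = 76.52352 cm^3
Mass = 76.52352 * 3.76 / 1000 = 0.28772844 kg
Cost = 0.28772844 * 180.4 = 51.9062 $


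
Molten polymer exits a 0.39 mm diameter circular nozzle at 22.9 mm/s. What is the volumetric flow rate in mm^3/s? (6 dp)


A = pi*(0.39/2)^2 = 0.11945906 mm^2
Q = 0.11945906 * 22.9 = 2.735612 mm^3/s


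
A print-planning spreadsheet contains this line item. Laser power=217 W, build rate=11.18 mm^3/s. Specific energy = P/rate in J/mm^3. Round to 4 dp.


SE = 217 / 11.18 = 19.4097 J/mm^3


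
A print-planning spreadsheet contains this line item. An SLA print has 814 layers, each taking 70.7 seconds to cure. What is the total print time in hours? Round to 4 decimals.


t = 814 * 70.7 / 3600 = 15.9861 hrs


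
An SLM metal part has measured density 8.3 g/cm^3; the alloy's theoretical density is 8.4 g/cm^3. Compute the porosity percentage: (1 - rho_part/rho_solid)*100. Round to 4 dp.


Porosity = (1-8.3/8.4)*100 = 1.1905 %


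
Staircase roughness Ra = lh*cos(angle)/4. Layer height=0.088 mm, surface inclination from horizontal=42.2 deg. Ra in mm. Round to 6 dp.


Ra = 0.088 * cos(42.2) / 4 = 0.016298 mm


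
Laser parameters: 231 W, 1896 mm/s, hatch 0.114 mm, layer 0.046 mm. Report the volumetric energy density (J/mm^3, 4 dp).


E = 231 / (1896*0.114*0.046) = 23.2333 J/mm^3


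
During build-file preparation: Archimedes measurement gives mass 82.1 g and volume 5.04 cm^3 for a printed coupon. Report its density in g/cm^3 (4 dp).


rho = 82.1 / 5.04 = 16.2897 g/cm^3


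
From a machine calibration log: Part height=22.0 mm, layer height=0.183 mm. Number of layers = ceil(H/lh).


Layers = ceil(22.0/0.183) = 121


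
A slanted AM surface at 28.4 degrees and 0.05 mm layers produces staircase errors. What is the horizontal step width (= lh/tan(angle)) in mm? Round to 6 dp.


step = 0.05 / tan(28.4) = 0.092473 mm


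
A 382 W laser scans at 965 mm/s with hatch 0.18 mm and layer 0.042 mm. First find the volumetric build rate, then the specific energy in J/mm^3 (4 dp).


Build rate = 965 * 0.18 * 0.042 = 7.2954 mm^3/s
SE = 382 / 7.2954 = 52.3618 J/mm^3


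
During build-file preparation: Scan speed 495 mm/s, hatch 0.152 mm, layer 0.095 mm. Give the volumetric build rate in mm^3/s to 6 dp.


Rate = 495 * 0.152 * 0.095 = 7.1478 mm^3/s


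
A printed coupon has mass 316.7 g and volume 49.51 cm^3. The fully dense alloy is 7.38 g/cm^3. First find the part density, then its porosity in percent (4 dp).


rho_part = 316.7 / 49.51 = 6.39668754 g/cm^3
Porosity = (1 - 6.39668754/7.38)*100 = 13.324 %


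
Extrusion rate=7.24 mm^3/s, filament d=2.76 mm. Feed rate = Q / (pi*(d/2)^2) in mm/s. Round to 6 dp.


A = pi*(2.76/2)^2 = 5.982849
v = 7.24 / 5.982849 = 1.210126 mm/s


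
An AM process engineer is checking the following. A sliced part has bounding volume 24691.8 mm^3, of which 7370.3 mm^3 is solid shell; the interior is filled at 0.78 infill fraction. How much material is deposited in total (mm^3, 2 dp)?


V_infill = (24691.8 - 7370.3) * 0.78 = 13510.77
V_total = 7370.3 + 13510.77 = 20881.07 mm^3


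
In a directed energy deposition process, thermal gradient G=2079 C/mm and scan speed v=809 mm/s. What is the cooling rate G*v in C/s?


CR = 2079 * 809 = 1681911 C/s


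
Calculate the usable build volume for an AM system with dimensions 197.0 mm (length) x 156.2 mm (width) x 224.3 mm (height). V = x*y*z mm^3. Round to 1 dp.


V = 197.0 * 156.2 * 224.3 = 6902025.0 mm^3


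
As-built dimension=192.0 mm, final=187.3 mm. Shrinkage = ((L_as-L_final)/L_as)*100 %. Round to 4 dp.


Shrinkage = ((192.0-187.3)/192.0)*100 = 2.4479 %


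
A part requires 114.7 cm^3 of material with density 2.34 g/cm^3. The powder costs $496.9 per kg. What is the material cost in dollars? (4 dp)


Mass = 114.7*2.34/1000 = 0.268398 kg
Cost = 0.268398 * 496.9 = 133.367 $


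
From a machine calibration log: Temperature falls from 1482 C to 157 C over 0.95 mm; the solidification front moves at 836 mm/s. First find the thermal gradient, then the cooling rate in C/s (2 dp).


G = (1482-157)/0.95 = 1394.73684211 C/mm
CR = 1394.73684211 * 836 = 1166000.0 C/s


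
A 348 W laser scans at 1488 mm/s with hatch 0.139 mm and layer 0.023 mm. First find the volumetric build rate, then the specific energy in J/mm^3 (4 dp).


Build rate = 1488 * 0.139 * 0.023 = 4.757136 mm^3/s
SE = 348 / 4.757136 = 73.1533 J/mm^3


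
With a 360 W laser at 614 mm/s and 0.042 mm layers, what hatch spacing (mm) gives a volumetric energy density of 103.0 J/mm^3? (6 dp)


h = 360 / (103.0*614*0.042) = 0.135534 mm


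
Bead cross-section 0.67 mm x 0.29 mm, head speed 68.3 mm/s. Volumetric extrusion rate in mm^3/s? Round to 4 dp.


Rate = 0.67 * 0.29 * 68.3 = 13.2707 mm^3/s


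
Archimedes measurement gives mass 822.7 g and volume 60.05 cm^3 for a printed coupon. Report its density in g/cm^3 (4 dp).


rho = 822.7 / 60.05 = 13.7002 g/cm^3


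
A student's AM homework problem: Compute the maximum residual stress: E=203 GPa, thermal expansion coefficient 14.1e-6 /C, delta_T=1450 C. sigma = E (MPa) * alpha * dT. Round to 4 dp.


sigma = 203*1000 * 14.1e-6 * 1450 = 4150.335 MPa


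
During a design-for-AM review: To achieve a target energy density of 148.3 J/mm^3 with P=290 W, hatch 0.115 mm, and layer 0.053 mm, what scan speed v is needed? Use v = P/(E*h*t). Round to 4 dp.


v = 290 / (148.3*0.115*0.053) = 320.836 mm/s


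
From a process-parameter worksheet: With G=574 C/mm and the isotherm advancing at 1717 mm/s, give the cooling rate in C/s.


CR = 574 * 1717 = 985558 C/s


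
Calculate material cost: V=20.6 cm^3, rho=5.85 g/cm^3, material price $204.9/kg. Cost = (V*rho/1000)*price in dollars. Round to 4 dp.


Mass = 20.6*5.85/1000 = 0.12051 kg
Cost = 0.12051 * 204.9 = 24.6925 $


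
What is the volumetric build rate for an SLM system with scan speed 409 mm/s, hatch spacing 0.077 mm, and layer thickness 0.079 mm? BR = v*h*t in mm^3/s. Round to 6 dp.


Rate = 409 * 0.077 * 0.079 = 2.487947 mm^3/s


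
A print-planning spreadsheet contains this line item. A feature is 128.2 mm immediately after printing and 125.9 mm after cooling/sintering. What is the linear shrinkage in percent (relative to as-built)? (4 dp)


Shrinkage = ((128.2-125.9)/128.2)*100 = 1.7941 %


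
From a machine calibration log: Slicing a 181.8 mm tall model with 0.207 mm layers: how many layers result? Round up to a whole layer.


Layers = ceil(181.8/0.207) = 879


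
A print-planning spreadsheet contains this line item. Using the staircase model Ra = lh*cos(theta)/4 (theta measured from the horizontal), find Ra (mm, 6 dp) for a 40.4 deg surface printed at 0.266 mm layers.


Ra = 0.266 * cos(40.4) / 4 = 0.050642 mm


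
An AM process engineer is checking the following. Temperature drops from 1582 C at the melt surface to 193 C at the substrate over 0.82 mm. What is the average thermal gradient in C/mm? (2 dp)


G = (1582-193)/0.82 = 1693.9 C/mm


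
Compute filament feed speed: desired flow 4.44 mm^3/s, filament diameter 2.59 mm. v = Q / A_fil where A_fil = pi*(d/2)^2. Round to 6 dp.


A = pi*(2.59/2)^2 = 5.268529
v = 4.44 / 5.268529 = 0.84274 mm/s


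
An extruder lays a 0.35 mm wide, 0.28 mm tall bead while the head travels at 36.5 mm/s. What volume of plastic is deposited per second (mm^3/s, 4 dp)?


Rate = 0.35 * 0.28 * 36.5 = 3.577 mm^3/s


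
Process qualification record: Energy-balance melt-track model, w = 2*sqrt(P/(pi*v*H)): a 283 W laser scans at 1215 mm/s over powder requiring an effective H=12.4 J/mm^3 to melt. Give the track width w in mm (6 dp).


w = 2*sqrt(283/(pi*1215*12.4)) = 0.15465 mm


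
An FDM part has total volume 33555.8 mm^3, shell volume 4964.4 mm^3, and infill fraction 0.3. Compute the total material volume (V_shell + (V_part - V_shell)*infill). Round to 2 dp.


V_infill = (33555.8 - 4964.4) * 0.3 = 8577.42
V_total = 4964.4 + 8577.42 = 13541.82 mm^3


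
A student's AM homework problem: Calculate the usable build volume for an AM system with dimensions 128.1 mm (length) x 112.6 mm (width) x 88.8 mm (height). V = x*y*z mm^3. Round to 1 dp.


V = 128.1 * 112.6 * 88.8 = 1280856.5 mm^3


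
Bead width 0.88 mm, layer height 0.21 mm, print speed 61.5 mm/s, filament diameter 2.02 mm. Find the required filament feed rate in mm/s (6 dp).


Q = 0.88 * 0.21 * 61.5 = 11.3652 mm^3/s
A_fil = pi*(2.02/2)^2 = 3.20473867 mm^2
v_feed = 11.3652 / 3.20473867 = 3.546373 mm/s


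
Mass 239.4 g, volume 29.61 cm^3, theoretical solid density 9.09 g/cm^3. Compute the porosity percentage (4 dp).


rho_part = 239.4 / 29.61 = 8.08510638 g/cm^3
Porosity = (1 - 8.08510638/9.09)*100 = 11.0549 %


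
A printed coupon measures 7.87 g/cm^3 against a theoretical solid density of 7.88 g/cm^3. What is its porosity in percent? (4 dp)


Porosity = (1-7.87/7.88)*100 = 0.1269 %


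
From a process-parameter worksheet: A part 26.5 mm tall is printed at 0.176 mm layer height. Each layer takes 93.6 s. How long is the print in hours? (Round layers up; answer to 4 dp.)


Layers = ceil(26.5/0.176) = 151
t = 151 * 93.6 / 3600 = 3.926 hrs


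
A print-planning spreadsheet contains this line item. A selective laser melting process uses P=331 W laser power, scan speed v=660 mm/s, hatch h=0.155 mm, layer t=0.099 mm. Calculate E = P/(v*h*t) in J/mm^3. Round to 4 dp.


E = 331 / (660*0.155*0.099) = 32.6826 J/mm^3


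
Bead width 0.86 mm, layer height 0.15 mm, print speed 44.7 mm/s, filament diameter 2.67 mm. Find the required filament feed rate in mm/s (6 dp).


Q = 0.86 * 0.15 * 44.7 = 5.7663 mm^3/s
A_fil = pi*(2.67/2)^2 = 5.59902497 mm^2
v_feed = 5.7663 / 5.59902497 = 1.029876 mm/s


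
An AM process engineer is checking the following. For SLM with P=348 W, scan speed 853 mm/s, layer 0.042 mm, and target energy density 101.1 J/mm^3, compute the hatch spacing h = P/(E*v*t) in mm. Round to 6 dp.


h = 348 / (101.1*853*0.042) = 0.096079 mm


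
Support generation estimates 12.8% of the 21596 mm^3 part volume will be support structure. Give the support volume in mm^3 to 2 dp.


V_support = 21596 * 0.128 = 2764.29 mm^3


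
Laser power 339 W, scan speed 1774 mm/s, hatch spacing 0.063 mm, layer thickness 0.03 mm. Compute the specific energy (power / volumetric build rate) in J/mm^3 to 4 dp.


Build rate = 1774 * 0.063 * 0.03 = 3.35286 mm^3/s
SE = 339 / 3.35286 = 101.1077 J/mm^3


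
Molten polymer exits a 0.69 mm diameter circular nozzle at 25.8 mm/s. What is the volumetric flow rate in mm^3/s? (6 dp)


A = pi*(0.69/2)^2 = 0.37392807 mm^2
Q = 0.37392807 * 25.8 = 9.647344 mm^3/s


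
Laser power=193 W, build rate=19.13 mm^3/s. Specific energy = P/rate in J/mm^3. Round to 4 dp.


SE = 193 / 19.13 = 10.0889 J/mm^3


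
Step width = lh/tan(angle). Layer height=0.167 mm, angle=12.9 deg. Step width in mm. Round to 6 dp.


step = 0.167 / tan(12.9) = 0.72916 mm


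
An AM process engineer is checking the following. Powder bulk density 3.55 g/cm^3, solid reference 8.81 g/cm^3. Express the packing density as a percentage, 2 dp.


Packing = (3.55/8.81)*100 = 40.3 %


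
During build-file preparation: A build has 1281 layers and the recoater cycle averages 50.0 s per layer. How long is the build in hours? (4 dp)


t = 1281 * 50.0 / 3600 = 17.7917 hrs


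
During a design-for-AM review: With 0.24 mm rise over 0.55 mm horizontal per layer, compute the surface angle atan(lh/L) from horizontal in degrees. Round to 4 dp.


angle = atan(0.24/0.55) = 23.5747 degrees


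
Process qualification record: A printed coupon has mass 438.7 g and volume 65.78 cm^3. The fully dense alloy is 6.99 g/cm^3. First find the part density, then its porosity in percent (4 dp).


rho_part = 438.7 / 65.78 = 6.66920036 g/cm^3
Porosity = (1 - 6.66920036/6.99)*100 = 4.5894 %


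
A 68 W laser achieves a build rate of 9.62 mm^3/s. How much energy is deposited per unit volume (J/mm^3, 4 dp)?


SE = 68 / 9.62 = 7.0686 J/mm^3


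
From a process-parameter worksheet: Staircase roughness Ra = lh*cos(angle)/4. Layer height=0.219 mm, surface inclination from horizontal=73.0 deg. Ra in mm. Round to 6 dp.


Ra = 0.219 * cos(73.0) / 4 = 0.016007 mm


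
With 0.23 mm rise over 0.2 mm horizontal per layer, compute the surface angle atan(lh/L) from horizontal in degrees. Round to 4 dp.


angle = atan(0.23/0.2) = 48.9909 degrees


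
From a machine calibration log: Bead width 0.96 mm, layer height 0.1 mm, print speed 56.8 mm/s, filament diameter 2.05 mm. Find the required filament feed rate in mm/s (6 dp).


Q = 0.96 * 0.1 * 56.8 = 5.4528 mm^3/s
A_fil = pi*(2.05/2)^2 = 3.30063578 mm^2
v_feed = 5.4528 / 3.30063578 = 1.652045 mm/s


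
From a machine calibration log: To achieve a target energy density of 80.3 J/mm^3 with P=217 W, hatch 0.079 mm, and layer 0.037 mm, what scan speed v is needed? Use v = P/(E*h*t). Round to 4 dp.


v = 217 / (80.3*0.079*0.037) = 924.518 mm/s


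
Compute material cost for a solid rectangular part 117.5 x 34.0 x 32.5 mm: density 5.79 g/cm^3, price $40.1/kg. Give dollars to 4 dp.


V = 117.5 * 34.0 * 32.5 = 129837.5 mm^3 = 129.8375 cm^3
Mass = 129.8375 * 5.79 / 1000 = 0.75175913 kg
Cost = 0.75175913 * 40.1 = 30.1455 $


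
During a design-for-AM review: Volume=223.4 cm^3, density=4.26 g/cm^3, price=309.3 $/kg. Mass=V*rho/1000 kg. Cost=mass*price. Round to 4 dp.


Mass = 223.4*4.26/1000 = 0.951684 kg
Cost = 0.951684 * 309.3 = 294.3559 $


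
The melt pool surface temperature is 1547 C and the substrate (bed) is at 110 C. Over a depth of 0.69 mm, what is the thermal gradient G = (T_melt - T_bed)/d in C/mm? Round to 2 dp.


G = (1547-110)/0.69 = 2082.61 C/mm


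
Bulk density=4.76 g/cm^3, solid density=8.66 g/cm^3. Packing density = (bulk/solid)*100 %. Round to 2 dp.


Packing = (4.76/8.66)*100 = 54.97 %


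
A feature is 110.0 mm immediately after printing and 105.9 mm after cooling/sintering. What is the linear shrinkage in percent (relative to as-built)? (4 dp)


Shrinkage = ((110.0-105.9)/110.0)*100 = 3.7273 %


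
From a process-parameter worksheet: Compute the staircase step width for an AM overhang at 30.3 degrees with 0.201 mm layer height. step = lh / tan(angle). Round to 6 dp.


step = 0.201 / tan(30.3) = 0.34397 mm


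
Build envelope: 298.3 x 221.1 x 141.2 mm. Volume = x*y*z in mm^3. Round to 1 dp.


V = 298.3 * 221.1 * 141.2 = 9312723.2 mm^3


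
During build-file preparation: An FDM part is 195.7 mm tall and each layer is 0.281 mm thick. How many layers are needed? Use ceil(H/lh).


Layers = ceil(195.7/0.281) = 697


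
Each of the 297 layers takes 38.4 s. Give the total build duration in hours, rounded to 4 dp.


t = 297 * 38.4 / 3600 = 3.168 hrs


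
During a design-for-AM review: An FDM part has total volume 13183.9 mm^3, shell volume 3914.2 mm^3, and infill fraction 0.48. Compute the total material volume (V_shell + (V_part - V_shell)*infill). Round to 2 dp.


V_infill = (13183.9 - 3914.2) * 0.48 = 4449.46
V_total = 3914.2 + 4449.46 = 8363.66 mm^3


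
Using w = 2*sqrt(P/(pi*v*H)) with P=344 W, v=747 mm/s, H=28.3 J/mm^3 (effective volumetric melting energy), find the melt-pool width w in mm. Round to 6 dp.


w = 2*sqrt(344/(pi*747*28.3)) = 0.14394 mm


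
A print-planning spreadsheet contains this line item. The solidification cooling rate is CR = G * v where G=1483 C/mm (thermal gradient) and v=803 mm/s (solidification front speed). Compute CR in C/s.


CR = 1483 * 803 = 1190849 C/s


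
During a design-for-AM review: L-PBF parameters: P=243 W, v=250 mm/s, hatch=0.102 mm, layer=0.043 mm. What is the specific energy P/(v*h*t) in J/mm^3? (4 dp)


Build rate = 250 * 0.102 * 0.043 = 1.0965 mm^3/s
SE = 243 / 1.0965 = 221.6142 J/mm^3


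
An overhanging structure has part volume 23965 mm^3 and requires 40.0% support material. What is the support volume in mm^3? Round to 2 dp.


V_support = 23965 * 0.4 = 9586.0 mm^3


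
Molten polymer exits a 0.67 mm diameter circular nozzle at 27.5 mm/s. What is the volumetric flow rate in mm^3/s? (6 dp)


A = pi*(0.67/2)^2 = 0.35256524 mm^2
Q = 0.35256524 * 27.5 = 9.695544 mm^3/s


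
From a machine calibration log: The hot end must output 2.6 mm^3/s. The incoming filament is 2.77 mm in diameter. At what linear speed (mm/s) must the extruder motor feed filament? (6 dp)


A = pi*(2.77/2)^2 = 6.026282
v = 2.6 / 6.026282 = 0.431443 mm/s


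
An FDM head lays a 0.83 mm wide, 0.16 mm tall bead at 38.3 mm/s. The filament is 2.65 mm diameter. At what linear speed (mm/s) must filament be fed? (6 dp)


Q = 0.83 * 0.16 * 38.3 = 5.08624 mm^3/s
A_fil = pi*(2.65/2)^2 = 5.5154586 mm^2
v_feed = 5.08624 / 5.5154586 = 0.922179 mm/s


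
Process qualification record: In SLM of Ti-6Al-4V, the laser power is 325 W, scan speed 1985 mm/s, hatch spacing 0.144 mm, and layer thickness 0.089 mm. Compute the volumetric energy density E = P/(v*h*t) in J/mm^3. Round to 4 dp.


E = 325 / (1985*0.144*0.089) = 12.7753 J/mm^3


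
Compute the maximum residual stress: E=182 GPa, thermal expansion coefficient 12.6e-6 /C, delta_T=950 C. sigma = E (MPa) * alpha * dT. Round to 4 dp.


sigma = 182*1000 * 12.6e-6 * 950 = 2178.54 MPa


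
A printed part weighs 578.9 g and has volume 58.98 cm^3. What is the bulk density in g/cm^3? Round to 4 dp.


rho = 578.9 / 58.98 = 9.8152 g/cm^3


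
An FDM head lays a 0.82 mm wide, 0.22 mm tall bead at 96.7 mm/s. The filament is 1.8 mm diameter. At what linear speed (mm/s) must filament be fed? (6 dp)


Q = 0.82 * 0.22 * 96.7 = 17.44468 mm^3/s
A_fil = pi*(1.8/2)^2 = 2.54469005 mm^2
v_feed = 17.44468 / 2.54469005 = 6.855326 mm/s


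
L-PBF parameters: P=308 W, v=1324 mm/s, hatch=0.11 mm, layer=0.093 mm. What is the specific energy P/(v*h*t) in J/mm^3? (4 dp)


Build rate = 1324 * 0.11 * 0.093 = 13.54452 mm^3/s
SE = 308 / 13.54452 = 22.7398 J/mm^3


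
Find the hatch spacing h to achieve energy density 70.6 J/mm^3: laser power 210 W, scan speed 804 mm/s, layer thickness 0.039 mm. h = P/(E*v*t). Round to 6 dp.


h = 210 / (70.6*804*0.039) = 0.094862 mm


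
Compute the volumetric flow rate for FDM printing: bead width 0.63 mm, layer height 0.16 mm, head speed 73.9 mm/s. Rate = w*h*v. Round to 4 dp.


Rate = 0.63 * 0.16 * 73.9 = 7.4491 mm^3/s


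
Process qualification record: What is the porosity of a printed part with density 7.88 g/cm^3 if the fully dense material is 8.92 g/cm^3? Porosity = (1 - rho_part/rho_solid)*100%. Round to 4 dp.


Porosity = (1-7.88/8.92)*100 = 11.6592 %


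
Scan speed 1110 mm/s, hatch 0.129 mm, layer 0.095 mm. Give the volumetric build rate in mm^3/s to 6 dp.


Rate = 1110 * 0.129 * 0.095 = 13.60305 mm^3/s


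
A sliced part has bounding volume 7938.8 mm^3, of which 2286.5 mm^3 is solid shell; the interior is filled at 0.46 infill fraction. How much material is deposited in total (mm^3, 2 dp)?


V_infill = (7938.8 - 2286.5) * 0.46 = 2600.06
V_total = 2286.5 + 2600.06 = 4886.56 mm^3


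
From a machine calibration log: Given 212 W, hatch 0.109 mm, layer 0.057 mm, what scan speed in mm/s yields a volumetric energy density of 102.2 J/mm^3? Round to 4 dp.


v = 212 / (102.2*0.109*0.057) = 333.8748 mm/s


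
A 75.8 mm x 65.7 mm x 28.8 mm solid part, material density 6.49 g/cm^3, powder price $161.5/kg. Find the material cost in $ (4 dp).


V = 75.8 * 65.7 * 28.8 = 143425.728 mm^3 = 143.425728 cm^3
Mass = 143.425728 * 6.49 / 1000 = 0.93083297 kg
Cost = 0.93083297 * 161.5 = 150.3295 $


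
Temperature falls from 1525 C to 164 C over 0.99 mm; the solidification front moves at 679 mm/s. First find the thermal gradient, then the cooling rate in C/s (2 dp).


G = (1525-164)/0.99 = 1374.74747475 C/mm
CR = 1374.74747475 * 679 = 933453.54 C/s


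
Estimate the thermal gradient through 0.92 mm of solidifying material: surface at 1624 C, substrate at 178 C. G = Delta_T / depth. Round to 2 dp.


G = (1624-178)/0.92 = 1571.74 C/mm


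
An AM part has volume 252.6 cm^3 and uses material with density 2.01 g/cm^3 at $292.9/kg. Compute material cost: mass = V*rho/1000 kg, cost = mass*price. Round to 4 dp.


Mass = 252.6*2.01/1000 = 0.507726 kg
Cost = 0.507726 * 292.9 = 148.7129 $


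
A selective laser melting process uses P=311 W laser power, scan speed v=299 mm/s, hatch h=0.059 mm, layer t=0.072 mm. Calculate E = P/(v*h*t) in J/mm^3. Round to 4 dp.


E = 311 / (299*0.059*0.072) = 244.8526 J/mm^3


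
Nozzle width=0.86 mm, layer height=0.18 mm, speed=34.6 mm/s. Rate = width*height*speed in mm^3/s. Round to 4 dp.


Rate = 0.86 * 0.18 * 34.6 = 5.3561 mm^3/s


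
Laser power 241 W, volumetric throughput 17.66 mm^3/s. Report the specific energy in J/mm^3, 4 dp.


SE = 241 / 17.66 = 13.6467 J/mm^3


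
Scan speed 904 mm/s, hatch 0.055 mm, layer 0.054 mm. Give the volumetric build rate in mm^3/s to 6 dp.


Rate = 904 * 0.055 * 0.054 = 2.68488 mm^3/s


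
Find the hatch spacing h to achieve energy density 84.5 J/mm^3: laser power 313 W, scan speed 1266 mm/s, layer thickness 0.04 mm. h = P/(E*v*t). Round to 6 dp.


h = 313 / (84.5*1266*0.04) = 0.073147 mm


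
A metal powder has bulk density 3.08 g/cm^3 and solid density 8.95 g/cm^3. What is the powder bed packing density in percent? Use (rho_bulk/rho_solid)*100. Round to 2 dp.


Packing = (3.08/8.95)*100 = 34.41 %


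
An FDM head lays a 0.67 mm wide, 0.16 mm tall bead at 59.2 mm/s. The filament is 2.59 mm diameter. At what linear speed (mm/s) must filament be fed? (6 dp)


Q = 0.67 * 0.16 * 59.2 = 6.34624 mm^3/s
A_fil = pi*(2.59/2)^2 = 5.26852942 mm^2
v_feed = 6.34624 / 5.26852942 = 1.204556 mm/s


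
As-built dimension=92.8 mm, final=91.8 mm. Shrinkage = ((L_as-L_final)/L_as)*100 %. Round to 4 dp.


Shrinkage = ((92.8-91.8)/92.8)*100 = 1.0776 %


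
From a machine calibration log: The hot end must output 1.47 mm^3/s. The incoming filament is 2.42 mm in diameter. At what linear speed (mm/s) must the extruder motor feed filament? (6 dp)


A = pi*(2.42/2)^2 = 4.599606
v = 1.47 / 4.599606 = 0.319593 mm/s


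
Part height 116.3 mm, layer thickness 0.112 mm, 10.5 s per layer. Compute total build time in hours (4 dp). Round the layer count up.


Layers = ceil(116.3/0.112) = 1039
t = 1039 * 10.5 / 3600 = 3.0304 hrs


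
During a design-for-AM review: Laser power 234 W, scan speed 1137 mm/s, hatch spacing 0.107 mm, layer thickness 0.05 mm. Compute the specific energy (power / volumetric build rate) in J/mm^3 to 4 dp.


Build rate = 1137 * 0.107 * 0.05 = 6.08295 mm^3/s
SE = 234 / 6.08295 = 38.4682 J/mm^3


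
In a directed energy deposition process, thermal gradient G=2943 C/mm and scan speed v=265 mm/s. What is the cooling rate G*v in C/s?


CR = 2943 * 265 = 779895 C/s


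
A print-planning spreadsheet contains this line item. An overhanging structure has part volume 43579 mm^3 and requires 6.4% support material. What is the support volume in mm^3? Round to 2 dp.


V_support = 43579 * 0.064 = 2789.06 mm^3


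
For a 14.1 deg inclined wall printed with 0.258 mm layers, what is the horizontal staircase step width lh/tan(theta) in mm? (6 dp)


step = 0.258 / tan(14.1) = 1.027141 mm


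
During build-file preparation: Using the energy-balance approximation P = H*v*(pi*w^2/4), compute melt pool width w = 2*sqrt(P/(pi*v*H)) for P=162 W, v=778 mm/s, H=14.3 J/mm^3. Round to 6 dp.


w = 2*sqrt(162/(pi*778*14.3)) = 0.136162 mm


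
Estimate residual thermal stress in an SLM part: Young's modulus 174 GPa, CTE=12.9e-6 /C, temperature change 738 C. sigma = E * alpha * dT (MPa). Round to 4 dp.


sigma = 174*1000 * 12.9e-6 * 738 = 1656.5148 MPa


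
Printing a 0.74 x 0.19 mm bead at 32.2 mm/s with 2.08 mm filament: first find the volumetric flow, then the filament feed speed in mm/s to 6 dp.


Q = 0.74 * 0.19 * 32.2 = 4.52732 mm^3/s
A_fil = pi*(2.08/2)^2 = 3.39794661 mm^2
v_feed = 4.52732 / 3.39794661 = 1.332369 mm/s


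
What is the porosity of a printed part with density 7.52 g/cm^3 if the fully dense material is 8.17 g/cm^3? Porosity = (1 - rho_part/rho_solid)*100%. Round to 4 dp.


Porosity = (1-7.52/8.17)*100 = 7.9559 %


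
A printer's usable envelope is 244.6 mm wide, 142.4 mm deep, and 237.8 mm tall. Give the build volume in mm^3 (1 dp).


V = 244.6 * 142.4 * 237.8 = 8282821.3 mm^3


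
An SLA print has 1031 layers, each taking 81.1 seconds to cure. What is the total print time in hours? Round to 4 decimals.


t = 1031 * 81.1 / 3600 = 23.2261 hrs


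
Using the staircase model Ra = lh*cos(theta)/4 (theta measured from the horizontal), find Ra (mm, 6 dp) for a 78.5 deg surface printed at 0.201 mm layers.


Ra = 0.201 * cos(78.5) / 4 = 0.010018 mm


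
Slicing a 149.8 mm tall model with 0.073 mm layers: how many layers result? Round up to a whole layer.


Layers = ceil(149.8/0.073) = 2053


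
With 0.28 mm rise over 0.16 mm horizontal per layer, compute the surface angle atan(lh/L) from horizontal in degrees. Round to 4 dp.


angle = atan(0.28/0.16) = 60.2551 degrees


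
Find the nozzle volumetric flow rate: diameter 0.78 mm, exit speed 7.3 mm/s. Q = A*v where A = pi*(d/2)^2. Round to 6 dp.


A = pi*(0.78/2)^2 = 0.47783624 mm^2
Q = 0.47783624 * 7.3 = 3.488205 mm^3/s


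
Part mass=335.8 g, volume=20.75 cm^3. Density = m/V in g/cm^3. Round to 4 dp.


rho = 335.8 / 20.75 = 16.1831 g/cm^3


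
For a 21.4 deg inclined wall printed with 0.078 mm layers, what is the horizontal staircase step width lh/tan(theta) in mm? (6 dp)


step = 0.078 / tan(21.4) = 0.199033 mm


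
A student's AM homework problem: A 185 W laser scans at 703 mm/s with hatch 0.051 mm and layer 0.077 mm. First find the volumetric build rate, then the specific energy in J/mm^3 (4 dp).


Build rate = 703 * 0.051 * 0.077 = 2.760681 mm^3/s
SE = 185 / 2.760681 = 67.0125 J/mm^3


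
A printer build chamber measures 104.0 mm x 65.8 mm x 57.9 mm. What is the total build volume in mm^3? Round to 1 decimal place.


V = 104.0 * 65.8 * 57.9 = 396221.3 mm^3


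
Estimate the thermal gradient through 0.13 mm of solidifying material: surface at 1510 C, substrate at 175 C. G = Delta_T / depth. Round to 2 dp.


G = (1510-175)/0.13 = 10269.23 C/mm


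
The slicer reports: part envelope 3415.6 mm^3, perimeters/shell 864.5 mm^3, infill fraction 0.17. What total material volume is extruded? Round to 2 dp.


V_infill = (3415.6 - 864.5) * 0.17 = 433.69
V_total = 864.5 + 433.69 = 1298.19 mm^3


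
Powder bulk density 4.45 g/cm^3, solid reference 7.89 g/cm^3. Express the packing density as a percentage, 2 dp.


Packing = (4.45/7.89)*100 = 56.4 %


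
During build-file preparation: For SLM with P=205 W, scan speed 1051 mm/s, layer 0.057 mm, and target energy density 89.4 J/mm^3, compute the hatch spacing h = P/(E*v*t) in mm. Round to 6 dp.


h = 205 / (89.4*1051*0.057) = 0.038277 mm


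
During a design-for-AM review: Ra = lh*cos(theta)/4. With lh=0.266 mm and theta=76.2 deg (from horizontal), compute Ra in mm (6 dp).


Ra = 0.266 * cos(76.2) / 4 = 0.015862 mm


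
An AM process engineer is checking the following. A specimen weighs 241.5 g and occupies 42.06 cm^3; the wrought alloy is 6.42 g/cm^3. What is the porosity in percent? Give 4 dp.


rho_part = 241.5 / 42.06 = 5.74179743 g/cm^3
Porosity = (1 - 5.74179743/6.42)*100 = 10.5639 %


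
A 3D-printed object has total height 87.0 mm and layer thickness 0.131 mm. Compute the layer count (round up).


Layers = ceil(87.0/0.131) = 665


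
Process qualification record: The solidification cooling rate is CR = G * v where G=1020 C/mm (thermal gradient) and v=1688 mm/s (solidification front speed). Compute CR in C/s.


CR = 1020 * 1688 = 1721760 C/s
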